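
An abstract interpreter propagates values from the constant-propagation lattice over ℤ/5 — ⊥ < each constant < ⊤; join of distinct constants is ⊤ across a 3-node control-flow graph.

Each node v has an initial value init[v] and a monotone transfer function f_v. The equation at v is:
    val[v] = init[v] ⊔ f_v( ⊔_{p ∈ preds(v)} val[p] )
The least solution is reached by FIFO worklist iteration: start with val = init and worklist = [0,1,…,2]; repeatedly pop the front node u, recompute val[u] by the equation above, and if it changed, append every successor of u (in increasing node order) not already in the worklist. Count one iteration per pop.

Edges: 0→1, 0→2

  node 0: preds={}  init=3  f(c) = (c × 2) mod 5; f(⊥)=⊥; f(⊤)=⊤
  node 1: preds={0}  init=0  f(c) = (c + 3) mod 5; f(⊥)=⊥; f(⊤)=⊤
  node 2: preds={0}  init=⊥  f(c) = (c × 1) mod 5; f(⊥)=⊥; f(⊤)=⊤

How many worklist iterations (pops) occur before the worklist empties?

Trace (3 dequeues):
  [1] u=0 | in ⊥ | out 3 | ==
  [2] u=1 | in 3 | out ⊤ | prev 0 | push {}
  [3] u=2 | in 3 | out 3 | prev ⊥ | push {}

Converged values:
  [0] 3
  [1] ⊤
  [2] 3

3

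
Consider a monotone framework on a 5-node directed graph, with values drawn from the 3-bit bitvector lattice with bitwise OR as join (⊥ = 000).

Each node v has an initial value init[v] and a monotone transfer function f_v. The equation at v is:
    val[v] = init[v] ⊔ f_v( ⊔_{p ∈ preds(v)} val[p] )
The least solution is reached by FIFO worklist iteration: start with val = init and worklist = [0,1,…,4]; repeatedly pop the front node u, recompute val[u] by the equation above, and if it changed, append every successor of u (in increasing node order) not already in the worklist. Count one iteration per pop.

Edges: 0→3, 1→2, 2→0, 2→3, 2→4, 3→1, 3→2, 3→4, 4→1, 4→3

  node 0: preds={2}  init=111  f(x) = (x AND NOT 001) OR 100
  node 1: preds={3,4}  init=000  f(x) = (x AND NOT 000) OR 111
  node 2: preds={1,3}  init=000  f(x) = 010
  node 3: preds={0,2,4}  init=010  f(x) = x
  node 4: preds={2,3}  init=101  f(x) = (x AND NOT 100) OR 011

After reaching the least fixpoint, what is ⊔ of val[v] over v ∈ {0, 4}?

Worklist (9 pops):
  #1 pop 0: in=000 → 111 (no change)
  #2 pop 1: in=111 → 111 (was 000); enqueue []
  #3 pop 2: in=111 → 010 (was 000); enqueue [0]
  #4 pop 3: in=111 → 111 (was 010); enqueue [1,2]
  #5 pop 4: in=111 → 111 (was 101); enqueue [3]
  #6 pop 0: in=010 → 111 (no change)
  #7 pop 1: in=111 → 111 (no change)
  #8 pop 2: in=111 → 010 (no change)
  #9 pop 3: in=111 → 111 (no change)

Fixpoint:
  val[0] = 111
  val[1] = 111
  val[2] = 010
  val[3] = 111
  val[4] = 111

111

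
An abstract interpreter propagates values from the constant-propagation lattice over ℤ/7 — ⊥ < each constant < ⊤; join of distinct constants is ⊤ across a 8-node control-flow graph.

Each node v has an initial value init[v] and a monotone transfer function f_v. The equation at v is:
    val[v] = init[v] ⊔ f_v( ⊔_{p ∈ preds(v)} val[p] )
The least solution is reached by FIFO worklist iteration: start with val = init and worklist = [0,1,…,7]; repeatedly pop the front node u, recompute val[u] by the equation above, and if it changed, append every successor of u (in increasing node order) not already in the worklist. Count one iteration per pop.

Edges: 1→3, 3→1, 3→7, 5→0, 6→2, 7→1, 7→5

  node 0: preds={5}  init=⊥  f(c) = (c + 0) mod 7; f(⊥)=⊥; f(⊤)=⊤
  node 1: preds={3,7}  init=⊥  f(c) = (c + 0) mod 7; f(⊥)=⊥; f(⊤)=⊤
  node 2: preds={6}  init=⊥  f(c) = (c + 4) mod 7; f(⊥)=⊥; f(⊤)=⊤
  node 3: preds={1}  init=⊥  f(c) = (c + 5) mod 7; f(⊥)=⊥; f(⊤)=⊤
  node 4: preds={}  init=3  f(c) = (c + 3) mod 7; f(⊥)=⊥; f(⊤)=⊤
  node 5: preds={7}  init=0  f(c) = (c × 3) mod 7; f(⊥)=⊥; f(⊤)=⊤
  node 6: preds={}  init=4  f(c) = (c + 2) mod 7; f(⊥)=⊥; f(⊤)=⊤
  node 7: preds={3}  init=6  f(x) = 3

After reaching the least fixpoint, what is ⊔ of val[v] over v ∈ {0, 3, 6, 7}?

Worklist (14 pops):
  #1 pop 0: in=0 → 0 (was ⊥); enqueue []
  #2 pop 1: in=6 → 6 (was ⊥); enqueue []
  #3 pop 2: in=4 → 1 (was ⊥); enqueue []
  #4 pop 3: in=6 → 4 (was ⊥); enqueue [1]
  #5 pop 4: in=⊥ → 3 (no change)
  #6 pop 5: in=6 → ⊤ (was 0); enqueue [0]
  #7 pop 6: in=⊥ → 4 (no change)
  #8 pop 7: in=4 → ⊤ (was 6); enqueue [5]
  #9 pop 1: in=⊤ → ⊤ (was 6); enqueue [3]
  #10 pop 0: in=⊤ → ⊤ (was 0); enqueue []
  #11 pop 5: in=⊤ → ⊤ (no change)
  #12 pop 3: in=⊤ → ⊤ (was 4); enqueue [1,7]
  #13 pop 1: in=⊤ → ⊤ (no change)
  #14 pop 7: in=⊤ → ⊤ (no change)

Fixpoint:
  val[0] = ⊤
  val[1] = ⊤
  val[2] = 1
  val[3] = ⊤
  val[4] = 3
  val[5] = ⊤
  val[6] = 4
  val[7] = ⊤

⊤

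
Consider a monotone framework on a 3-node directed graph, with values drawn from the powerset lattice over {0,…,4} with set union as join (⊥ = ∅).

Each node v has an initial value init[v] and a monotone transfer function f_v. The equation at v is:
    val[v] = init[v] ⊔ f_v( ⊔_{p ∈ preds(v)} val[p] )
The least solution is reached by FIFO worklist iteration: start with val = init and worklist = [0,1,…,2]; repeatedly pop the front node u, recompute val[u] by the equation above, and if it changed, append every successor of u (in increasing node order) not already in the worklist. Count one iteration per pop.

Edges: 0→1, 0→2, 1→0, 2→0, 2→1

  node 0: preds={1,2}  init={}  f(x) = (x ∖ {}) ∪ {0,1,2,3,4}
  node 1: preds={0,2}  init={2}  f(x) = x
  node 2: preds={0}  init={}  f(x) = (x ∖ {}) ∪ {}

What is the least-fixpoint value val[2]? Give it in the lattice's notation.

{0,1,2,3,4}

Trace (5 dequeues):
  [1] u=0 | in {2} | out {0,1,2,3,4} | prev {} | push {}
  [2] u=1 | in {0,1,2,3,4} | out {0,1,2,3,4} | prev {2} | push {0}
  [3] u=2 | in {0,1,2,3,4} | out {0,1,2,3,4} | prev {} | push {1}
  [4] u=0 | in {0,1,2,3,4} | out {0,1,2,3,4} | ==
  [5] u=1 | in {0,1,2,3,4} | out {0,1,2,3,4} | ==

Converged values:
  [0] {0,1,2,3,4}
  [1] {0,1,2,3,4}
  [2] {0,1,2,3,4}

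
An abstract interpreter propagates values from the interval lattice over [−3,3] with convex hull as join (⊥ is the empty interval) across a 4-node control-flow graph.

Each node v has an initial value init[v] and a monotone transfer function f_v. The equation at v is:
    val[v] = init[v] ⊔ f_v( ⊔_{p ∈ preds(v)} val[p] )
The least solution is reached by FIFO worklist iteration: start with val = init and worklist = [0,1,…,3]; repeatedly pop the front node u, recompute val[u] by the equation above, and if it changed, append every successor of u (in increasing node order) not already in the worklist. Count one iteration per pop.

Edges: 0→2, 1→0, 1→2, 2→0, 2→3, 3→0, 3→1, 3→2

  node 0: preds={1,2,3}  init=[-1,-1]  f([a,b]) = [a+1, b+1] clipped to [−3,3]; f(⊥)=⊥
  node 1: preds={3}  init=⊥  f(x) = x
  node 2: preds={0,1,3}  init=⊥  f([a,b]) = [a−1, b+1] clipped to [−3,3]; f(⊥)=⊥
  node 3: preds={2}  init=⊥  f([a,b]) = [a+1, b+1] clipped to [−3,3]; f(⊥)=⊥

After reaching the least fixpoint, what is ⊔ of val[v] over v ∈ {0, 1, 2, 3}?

Trace (14 dequeues):
  [1] u=0 | in ⊥ | out [-1,-1] | ==
  [2] u=1 | in ⊥ | out ⊥ | ==
  [3] u=2 | in [-1,-1] | out [-2,0] | prev ⊥ | push {0}
  [4] u=3 | in [-2,0] | out [-1,1] | prev ⊥ | push {1,2}
  [5] u=0 | in [-2,1] | out [-1,2] | prev [-1,-1] | push {}
  [6] u=1 | in [-1,1] | out [-1,1] | prev ⊥ | push {0}
  [7] u=2 | in [-1,2] | out [-2,3] | prev [-2,0] | push {3}
  [8] u=0 | in [-2,3] | out [-1,3] | prev [-1,2] | push {2}
  [9] u=3 | in [-2,3] | out [-1,3] | prev [-1,1] | push {0,1}
  [10] u=2 | in [-1,3] | out [-2,3] | ==
  [11] u=0 | in [-2,3] | out [-1,3] | ==
  [12] u=1 | in [-1,3] | out [-1,3] | prev [-1,1] | push {0,2}
  [13] u=0 | in [-2,3] | out [-1,3] | ==
  [14] u=2 | in [-1,3] | out [-2,3] | ==

Converged values:
  [0] [-1,3]
  [1] [-1,3]
  [2] [-2,3]
  [3] [-1,3]

[-2,3]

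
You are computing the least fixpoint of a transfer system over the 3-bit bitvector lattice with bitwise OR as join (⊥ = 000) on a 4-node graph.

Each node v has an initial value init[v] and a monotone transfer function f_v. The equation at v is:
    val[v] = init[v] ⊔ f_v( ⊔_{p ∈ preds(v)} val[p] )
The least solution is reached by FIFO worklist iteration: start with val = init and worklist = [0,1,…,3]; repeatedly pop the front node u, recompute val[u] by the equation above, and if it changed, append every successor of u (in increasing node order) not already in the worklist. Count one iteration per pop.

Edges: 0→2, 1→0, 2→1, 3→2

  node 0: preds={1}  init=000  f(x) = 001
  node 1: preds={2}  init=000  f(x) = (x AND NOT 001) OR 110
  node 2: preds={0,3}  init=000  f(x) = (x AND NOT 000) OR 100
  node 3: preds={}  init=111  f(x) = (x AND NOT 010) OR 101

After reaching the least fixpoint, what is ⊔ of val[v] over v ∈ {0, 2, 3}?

111

Trace (6 dequeues):
  [1] u=0 | in 000 | out 001 | prev 000 | push {}
  [2] u=1 | in 000 | out 110 | prev 000 | push {0}
  [3] u=2 | in 111 | out 111 | prev 000 | push {1}
  [4] u=3 | in 000 | out 111 | ==
  [5] u=0 | in 110 | out 001 | ==
  [6] u=1 | in 111 | out 110 | ==

Converged values:
  [0] 001
  [1] 110
  [2] 111
  [3] 111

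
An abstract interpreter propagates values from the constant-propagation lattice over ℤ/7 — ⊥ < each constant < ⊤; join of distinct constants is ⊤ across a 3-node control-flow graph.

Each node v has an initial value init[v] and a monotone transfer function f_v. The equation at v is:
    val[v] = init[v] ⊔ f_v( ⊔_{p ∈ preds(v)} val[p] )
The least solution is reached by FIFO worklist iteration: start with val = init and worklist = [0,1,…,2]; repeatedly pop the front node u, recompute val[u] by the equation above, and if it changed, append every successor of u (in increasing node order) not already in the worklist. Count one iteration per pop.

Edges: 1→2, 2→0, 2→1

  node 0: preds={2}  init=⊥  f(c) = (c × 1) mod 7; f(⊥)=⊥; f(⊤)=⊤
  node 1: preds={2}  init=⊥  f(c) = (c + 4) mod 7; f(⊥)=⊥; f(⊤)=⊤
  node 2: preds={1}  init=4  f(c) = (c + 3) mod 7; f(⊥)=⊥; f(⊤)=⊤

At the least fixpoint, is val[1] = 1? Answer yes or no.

yes

Trace (3 dequeues):
  [1] u=0 | in 4 | out 4 | prev ⊥ | push {}
  [2] u=1 | in 4 | out 1 | prev ⊥ | push {}
  [3] u=2 | in 1 | out 4 | ==

Converged values:
  [0] 4
  [1] 1
  [2] 4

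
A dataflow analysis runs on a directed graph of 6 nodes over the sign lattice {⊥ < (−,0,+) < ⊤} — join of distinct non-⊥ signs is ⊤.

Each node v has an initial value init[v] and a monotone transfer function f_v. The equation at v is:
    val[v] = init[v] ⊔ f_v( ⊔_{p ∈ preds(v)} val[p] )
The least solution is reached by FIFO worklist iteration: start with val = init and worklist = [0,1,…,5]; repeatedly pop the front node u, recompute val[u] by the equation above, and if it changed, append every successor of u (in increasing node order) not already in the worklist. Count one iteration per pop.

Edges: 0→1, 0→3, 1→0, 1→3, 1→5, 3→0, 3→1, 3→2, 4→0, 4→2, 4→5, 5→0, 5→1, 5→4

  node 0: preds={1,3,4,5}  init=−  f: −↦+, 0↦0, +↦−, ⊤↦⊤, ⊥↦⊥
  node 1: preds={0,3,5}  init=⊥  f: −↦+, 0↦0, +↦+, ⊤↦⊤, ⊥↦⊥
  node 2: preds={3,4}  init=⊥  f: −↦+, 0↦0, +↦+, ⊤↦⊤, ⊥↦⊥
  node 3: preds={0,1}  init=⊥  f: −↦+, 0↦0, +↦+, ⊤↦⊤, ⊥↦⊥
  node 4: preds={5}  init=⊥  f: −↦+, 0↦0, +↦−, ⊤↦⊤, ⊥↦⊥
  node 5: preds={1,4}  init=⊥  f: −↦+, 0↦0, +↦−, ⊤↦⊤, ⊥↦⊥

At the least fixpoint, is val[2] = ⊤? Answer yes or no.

yes

Iteration log — 20 steps:
  step 1. node 0  ⊔preds=⊥  new=−  stable
  step 2. node 1  ⊔preds=−  new=+  old=⊥  +wl: 0
  step 3. node 2  ⊔preds=⊥  new=⊥  stable
  step 4. node 3  ⊔preds=⊤  new=⊤  old=⊥  +wl: 1,2
  step 5. node 4  ⊔preds=⊥  new=⊥  stable
  step 6. node 5  ⊔preds=+  new=−  old=⊥  +wl: 4
  step 7. node 0  ⊔preds=⊤  new=⊤  old=−  +wl: 3
  step 8. node 1  ⊔preds=⊤  new=⊤  old=+  +wl: 0,5
  step 9. node 2  ⊔preds=⊤  new=⊤  old=⊥  +wl: 
  step 10. node 4  ⊔preds=−  new=+  old=⊥  +wl: 2
  step 11. node 3  ⊔preds=⊤  new=⊤  stable
  step 12. node 0  ⊔preds=⊤  new=⊤  stable
  step 13. node 5  ⊔preds=⊤  new=⊤  old=−  +wl: 0,1,4
  step 14. node 2  ⊔preds=⊤  new=⊤  stable
  step 15. node 0  ⊔preds=⊤  new=⊤  stable
  step 16. node 1  ⊔preds=⊤  new=⊤  stable
  step 17. node 4  ⊔preds=⊤  new=⊤  old=+  +wl: 0,2,5
  step 18. node 0  ⊔preds=⊤  new=⊤  stable
  step 19. node 2  ⊔preds=⊤  new=⊤  stable
  step 20. node 5  ⊔preds=⊤  new=⊤  stable

Least fixpoint reached:
  node 0: ⊤
  node 1: ⊤
  node 2: ⊤
  node 3: ⊤
  node 4: ⊤
  node 5: ⊤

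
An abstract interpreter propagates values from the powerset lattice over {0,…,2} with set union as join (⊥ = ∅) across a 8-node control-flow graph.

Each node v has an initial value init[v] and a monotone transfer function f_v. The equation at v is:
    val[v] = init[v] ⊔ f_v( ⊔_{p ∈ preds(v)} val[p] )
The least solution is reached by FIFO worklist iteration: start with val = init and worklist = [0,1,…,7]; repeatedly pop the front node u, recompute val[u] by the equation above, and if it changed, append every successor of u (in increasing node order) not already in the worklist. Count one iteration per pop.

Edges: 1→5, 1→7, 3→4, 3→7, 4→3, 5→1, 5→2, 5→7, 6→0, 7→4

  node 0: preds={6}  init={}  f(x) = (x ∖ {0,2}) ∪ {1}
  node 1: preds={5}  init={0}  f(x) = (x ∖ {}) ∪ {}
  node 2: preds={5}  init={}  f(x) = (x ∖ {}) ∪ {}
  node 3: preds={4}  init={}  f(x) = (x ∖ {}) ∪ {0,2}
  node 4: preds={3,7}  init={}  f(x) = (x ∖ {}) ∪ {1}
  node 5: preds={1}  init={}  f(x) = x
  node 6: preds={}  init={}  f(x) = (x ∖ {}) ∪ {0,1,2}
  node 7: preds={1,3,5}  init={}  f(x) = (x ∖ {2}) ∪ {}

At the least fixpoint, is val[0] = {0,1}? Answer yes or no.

Worklist (15 pops):
  #1 pop 0: in={} → {1} (was {}); enqueue []
  #2 pop 1: in={} → {0} (no change)
  #3 pop 2: in={} → {} (no change)
  #4 pop 3: in={} → {0,2} (was {}); enqueue []
  #5 pop 4: in={0,2} → {0,1,2} (was {}); enqueue [3]
  #6 pop 5: in={0} → {0} (was {}); enqueue [1,2]
  #7 pop 6: in={} → {0,1,2} (was {}); enqueue [0]
  #8 pop 7: in={0,2} → {0} (was {}); enqueue [4]
  #9 pop 3: in={0,1,2} → {0,1,2} (was {0,2}); enqueue [7]
  #10 pop 1: in={0} → {0} (no change)
  #11 pop 2: in={0} → {0} (was {}); enqueue []
  #12 pop 0: in={0,1,2} → {1} (no change)
  #13 pop 4: in={0,1,2} → {0,1,2} (no change)
  #14 pop 7: in={0,1,2} → {0,1} (was {0}); enqueue [4]
  #15 pop 4: in={0,1,2} → {0,1,2} (no change)

Fixpoint:
  val[0] = {1}
  val[1] = {0}
  val[2] = {0}
  val[3] = {0,1,2}
  val[4] = {0,1,2}
  val[5] = {0}
  val[6] = {0,1,2}
  val[7] = {0,1}

no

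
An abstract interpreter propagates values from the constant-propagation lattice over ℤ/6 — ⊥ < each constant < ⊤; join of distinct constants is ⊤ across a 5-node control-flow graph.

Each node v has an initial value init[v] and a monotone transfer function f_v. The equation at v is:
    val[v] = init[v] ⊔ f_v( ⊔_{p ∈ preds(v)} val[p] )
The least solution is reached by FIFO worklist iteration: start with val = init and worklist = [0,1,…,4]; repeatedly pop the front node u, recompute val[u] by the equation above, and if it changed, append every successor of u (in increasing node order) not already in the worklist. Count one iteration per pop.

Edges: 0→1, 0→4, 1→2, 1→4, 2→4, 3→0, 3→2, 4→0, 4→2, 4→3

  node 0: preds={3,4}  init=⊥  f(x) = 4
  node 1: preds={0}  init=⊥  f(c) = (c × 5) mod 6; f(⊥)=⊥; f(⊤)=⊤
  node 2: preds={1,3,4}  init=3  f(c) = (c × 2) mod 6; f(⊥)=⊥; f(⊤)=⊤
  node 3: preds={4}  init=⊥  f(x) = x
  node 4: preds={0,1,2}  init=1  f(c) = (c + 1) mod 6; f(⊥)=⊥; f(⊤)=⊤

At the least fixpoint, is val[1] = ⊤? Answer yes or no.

no

Worklist (10 pops):
  #1 pop 0: in=1 → 4 (was ⊥); enqueue []
  #2 pop 1: in=4 → 2 (was ⊥); enqueue []
  #3 pop 2: in=⊤ → ⊤ (was 3); enqueue []
  #4 pop 3: in=1 → 1 (was ⊥); enqueue [0,2]
  #5 pop 4: in=⊤ → ⊤ (was 1); enqueue [3]
  #6 pop 0: in=⊤ → 4 (no change)
  #7 pop 2: in=⊤ → ⊤ (no change)
  #8 pop 3: in=⊤ → ⊤ (was 1); enqueue [0,2]
  #9 pop 0: in=⊤ → 4 (no change)
  #10 pop 2: in=⊤ → ⊤ (no change)

Fixpoint:
  val[0] = 4
  val[1] = 2
  val[2] = ⊤
  val[3] = ⊤
  val[4] = ⊤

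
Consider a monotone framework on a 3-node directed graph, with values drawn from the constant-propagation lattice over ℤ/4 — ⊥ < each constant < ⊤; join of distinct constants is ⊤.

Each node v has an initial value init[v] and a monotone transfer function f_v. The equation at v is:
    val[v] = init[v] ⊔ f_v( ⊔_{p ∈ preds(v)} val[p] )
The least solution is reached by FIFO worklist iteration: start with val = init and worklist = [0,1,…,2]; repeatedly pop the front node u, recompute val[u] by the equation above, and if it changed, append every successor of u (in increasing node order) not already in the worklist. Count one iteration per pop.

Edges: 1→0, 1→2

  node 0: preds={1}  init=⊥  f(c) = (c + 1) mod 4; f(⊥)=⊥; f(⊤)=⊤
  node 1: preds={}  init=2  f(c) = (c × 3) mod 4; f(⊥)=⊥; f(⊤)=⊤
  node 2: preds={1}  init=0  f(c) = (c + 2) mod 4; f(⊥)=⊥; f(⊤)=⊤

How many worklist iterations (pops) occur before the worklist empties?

3

Trace (3 dequeues):
  [1] u=0 | in 2 | out 3 | prev ⊥ | push {}
  [2] u=1 | in ⊥ | out 2 | ==
  [3] u=2 | in 2 | out 0 | ==

Converged values:
  [0] 3
  [1] 2
  [2] 0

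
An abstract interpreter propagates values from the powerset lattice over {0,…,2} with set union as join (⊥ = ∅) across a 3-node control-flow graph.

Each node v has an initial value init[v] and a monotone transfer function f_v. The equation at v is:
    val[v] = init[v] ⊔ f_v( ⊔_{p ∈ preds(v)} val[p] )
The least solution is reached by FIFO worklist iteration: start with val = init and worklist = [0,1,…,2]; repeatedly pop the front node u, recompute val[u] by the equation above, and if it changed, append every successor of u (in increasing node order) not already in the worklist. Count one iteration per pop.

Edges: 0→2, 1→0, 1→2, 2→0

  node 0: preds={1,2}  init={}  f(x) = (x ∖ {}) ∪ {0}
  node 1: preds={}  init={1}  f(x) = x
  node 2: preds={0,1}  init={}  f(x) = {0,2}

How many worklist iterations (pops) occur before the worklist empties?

5

Iteration log — 5 steps:
  step 1. node 0  ⊔preds={1}  new={0,1}  old={}  +wl: 
  step 2. node 1  ⊔preds={}  new={1}  stable
  step 3. node 2  ⊔preds={0,1}  new={0,2}  old={}  +wl: 0
  step 4. node 0  ⊔preds={0,1,2}  new={0,1,2}  old={0,1}  +wl: 2
  step 5. node 2  ⊔preds={0,1,2}  new={0,2}  stable

Least fixpoint reached:
  node 0: {0,1,2}
  node 1: {1}
  node 2: {0,2}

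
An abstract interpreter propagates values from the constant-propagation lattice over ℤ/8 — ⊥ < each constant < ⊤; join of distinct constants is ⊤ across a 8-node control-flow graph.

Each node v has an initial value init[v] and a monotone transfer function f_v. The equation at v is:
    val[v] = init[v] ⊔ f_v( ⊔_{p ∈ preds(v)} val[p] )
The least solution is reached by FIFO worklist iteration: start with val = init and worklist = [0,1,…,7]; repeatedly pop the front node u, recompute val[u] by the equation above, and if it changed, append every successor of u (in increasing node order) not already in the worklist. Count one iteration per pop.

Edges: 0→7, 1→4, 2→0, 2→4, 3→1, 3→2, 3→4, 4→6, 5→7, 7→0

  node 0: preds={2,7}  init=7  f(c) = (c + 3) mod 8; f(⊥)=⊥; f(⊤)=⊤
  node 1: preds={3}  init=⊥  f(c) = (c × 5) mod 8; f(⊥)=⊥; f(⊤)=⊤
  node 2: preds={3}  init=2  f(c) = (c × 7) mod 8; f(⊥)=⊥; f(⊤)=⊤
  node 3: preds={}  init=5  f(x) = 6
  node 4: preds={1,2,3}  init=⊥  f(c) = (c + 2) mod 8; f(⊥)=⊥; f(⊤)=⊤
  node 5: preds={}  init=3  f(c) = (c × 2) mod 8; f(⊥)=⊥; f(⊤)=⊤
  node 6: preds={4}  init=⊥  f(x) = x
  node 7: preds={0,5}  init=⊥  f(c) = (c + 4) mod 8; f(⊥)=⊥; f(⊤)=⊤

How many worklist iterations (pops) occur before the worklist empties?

Iteration log — 12 steps:
  step 1. node 0  ⊔preds=2  new=⊤  old=7  +wl: 
  step 2. node 1  ⊔preds=5  new=1  old=⊥  +wl: 
  step 3. node 2  ⊔preds=5  new=⊤  old=2  +wl: 0
  step 4. node 3  ⊔preds=⊥  new=⊤  old=5  +wl: 1,2
  step 5. node 4  ⊔preds=⊤  new=⊤  old=⊥  +wl: 
  step 6. node 5  ⊔preds=⊥  new=3  stable
  step 7. node 6  ⊔preds=⊤  new=⊤  old=⊥  +wl: 
  step 8. node 7  ⊔preds=⊤  new=⊤  old=⊥  +wl: 
  step 9. node 0  ⊔preds=⊤  new=⊤  stable
  step 10. node 1  ⊔preds=⊤  new=⊤  old=1  +wl: 4
  step 11. node 2  ⊔preds=⊤  new=⊤  stable
  step 12. node 4  ⊔preds=⊤  new=⊤  stable

Least fixpoint reached:
  node 0: ⊤
  node 1: ⊤
  node 2: ⊤
  node 3: ⊤
  node 4: ⊤
  node 5: 3
  node 6: ⊤
  node 7: ⊤

12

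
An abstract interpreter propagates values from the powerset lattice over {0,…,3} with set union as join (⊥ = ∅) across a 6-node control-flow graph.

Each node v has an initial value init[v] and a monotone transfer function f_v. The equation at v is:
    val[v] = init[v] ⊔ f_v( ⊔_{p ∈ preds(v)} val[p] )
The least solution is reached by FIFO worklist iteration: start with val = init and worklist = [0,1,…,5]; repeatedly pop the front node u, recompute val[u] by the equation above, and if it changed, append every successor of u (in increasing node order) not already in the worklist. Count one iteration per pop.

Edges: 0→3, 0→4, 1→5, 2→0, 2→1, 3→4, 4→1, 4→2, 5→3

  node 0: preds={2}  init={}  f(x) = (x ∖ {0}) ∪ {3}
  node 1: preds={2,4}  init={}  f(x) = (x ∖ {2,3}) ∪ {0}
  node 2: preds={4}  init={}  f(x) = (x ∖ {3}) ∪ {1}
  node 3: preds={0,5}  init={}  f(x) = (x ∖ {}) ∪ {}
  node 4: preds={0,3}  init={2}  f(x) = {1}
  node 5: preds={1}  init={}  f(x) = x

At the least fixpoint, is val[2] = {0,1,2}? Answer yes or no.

no

Iteration log — 13 steps:
  step 1. node 0  ⊔preds={}  new={3}  old={}  +wl: 
  step 2. node 1  ⊔preds={2}  new={0}  old={}  +wl: 
  step 3. node 2  ⊔preds={2}  new={1,2}  old={}  +wl: 0,1
  step 4. node 3  ⊔preds={3}  new={3}  old={}  +wl: 
  step 5. node 4  ⊔preds={3}  new={1,2}  old={2}  +wl: 2
  step 6. node 5  ⊔preds={0}  new={0}  old={}  +wl: 3
  step 7. node 0  ⊔preds={1,2}  new={1,2,3}  old={3}  +wl: 4
  step 8. node 1  ⊔preds={1,2}  new={0,1}  old={0}  +wl: 5
  step 9. node 2  ⊔preds={1,2}  new={1,2}  stable
  step 10. node 3  ⊔preds={0,1,2,3}  new={0,1,2,3}  old={3}  +wl: 
  step 11. node 4  ⊔preds={0,1,2,3}  new={1,2}  stable
  step 12. node 5  ⊔preds={0,1}  new={0,1}  old={0}  +wl: 3
  step 13. node 3  ⊔preds={0,1,2,3}  new={0,1,2,3}  stable

Least fixpoint reached:
  node 0: {1,2,3}
  node 1: {0,1}
  node 2: {1,2}
  node 3: {0,1,2,3}
  node 4: {1,2}
  node 5: {0,1}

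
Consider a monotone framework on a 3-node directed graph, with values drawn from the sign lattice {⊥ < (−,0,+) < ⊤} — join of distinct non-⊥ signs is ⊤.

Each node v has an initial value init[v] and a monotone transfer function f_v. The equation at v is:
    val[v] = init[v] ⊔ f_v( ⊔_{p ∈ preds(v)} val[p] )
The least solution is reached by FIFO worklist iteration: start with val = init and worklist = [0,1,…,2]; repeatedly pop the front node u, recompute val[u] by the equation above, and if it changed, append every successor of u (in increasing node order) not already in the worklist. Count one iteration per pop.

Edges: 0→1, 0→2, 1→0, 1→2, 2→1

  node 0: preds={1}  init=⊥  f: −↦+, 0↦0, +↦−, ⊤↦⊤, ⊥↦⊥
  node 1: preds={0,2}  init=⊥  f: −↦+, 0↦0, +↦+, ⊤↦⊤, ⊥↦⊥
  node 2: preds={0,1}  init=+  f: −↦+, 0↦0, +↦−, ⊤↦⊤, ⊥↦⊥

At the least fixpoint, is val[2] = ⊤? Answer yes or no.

yes

Worklist (9 pops):
  #1 pop 0: in=⊥ → ⊥ (no change)
  #2 pop 1: in=+ → + (was ⊥); enqueue [0]
  #3 pop 2: in=+ → ⊤ (was +); enqueue [1]
  #4 pop 0: in=+ → − (was ⊥); enqueue [2]
  #5 pop 1: in=⊤ → ⊤ (was +); enqueue [0]
  #6 pop 2: in=⊤ → ⊤ (no change)
  #7 pop 0: in=⊤ → ⊤ (was −); enqueue [1,2]
  #8 pop 1: in=⊤ → ⊤ (no change)
  #9 pop 2: in=⊤ → ⊤ (no change)

Fixpoint:
  val[0] = ⊤
  val[1] = ⊤
  val[2] = ⊤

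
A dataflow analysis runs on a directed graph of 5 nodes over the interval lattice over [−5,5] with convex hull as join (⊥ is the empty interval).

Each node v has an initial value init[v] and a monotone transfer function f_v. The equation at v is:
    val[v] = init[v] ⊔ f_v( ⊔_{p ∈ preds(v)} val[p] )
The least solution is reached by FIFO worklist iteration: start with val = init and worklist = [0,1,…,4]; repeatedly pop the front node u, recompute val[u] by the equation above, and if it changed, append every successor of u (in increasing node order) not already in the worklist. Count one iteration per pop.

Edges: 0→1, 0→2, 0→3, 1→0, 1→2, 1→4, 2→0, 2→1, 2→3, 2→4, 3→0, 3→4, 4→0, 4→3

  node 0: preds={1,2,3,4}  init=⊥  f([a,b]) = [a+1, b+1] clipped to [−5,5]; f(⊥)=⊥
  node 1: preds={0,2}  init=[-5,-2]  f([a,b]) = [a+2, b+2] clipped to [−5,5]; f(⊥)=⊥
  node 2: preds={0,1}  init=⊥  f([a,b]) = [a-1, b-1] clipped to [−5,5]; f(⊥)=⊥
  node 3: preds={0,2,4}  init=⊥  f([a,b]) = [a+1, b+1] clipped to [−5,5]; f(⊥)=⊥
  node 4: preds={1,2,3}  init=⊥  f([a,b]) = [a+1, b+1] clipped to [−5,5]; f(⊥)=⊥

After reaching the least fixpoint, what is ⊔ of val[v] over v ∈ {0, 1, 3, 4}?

Iteration log — 16 steps:
  step 1. node 0  ⊔preds=[-5,-2]  new=[-4,-1]  old=⊥  +wl: 
  step 2. node 1  ⊔preds=[-4,-1]  new=[-5,1]  old=[-5,-2]  +wl: 0
  step 3. node 2  ⊔preds=[-5,1]  new=[-5,0]  old=⊥  +wl: 1
  step 4. node 3  ⊔preds=[-5,0]  new=[-4,1]  old=⊥  +wl: 
  step 5. node 4  ⊔preds=[-5,1]  new=[-4,2]  old=⊥  +wl: 3
  step 6. node 0  ⊔preds=[-5,2]  new=[-4,3]  old=[-4,-1]  +wl: 2
  step 7. node 1  ⊔preds=[-5,3]  new=[-5,5]  old=[-5,1]  +wl: 0,4
  step 8. node 3  ⊔preds=[-5,3]  new=[-4,4]  old=[-4,1]  +wl: 
  step 9. node 2  ⊔preds=[-5,5]  new=[-5,4]  old=[-5,0]  +wl: 1,3
  step 10. node 0  ⊔preds=[-5,5]  new=[-4,5]  old=[-4,3]  +wl: 2
  step 11. node 4  ⊔preds=[-5,5]  new=[-4,5]  old=[-4,2]  +wl: 0
  step 12. node 1  ⊔preds=[-5,5]  new=[-5,5]  stable
  step 13. node 3  ⊔preds=[-5,5]  new=[-4,5]  old=[-4,4]  +wl: 4
  step 14. node 2  ⊔preds=[-5,5]  new=[-5,4]  stable
  step 15. node 0  ⊔preds=[-5,5]  new=[-4,5]  stable
  step 16. node 4  ⊔preds=[-5,5]  new=[-4,5]  stable

Least fixpoint reached:
  node 0: [-4,5]
  node 1: [-5,5]
  node 2: [-5,4]
  node 3: [-4,5]
  node 4: [-4,5]

[-5,5]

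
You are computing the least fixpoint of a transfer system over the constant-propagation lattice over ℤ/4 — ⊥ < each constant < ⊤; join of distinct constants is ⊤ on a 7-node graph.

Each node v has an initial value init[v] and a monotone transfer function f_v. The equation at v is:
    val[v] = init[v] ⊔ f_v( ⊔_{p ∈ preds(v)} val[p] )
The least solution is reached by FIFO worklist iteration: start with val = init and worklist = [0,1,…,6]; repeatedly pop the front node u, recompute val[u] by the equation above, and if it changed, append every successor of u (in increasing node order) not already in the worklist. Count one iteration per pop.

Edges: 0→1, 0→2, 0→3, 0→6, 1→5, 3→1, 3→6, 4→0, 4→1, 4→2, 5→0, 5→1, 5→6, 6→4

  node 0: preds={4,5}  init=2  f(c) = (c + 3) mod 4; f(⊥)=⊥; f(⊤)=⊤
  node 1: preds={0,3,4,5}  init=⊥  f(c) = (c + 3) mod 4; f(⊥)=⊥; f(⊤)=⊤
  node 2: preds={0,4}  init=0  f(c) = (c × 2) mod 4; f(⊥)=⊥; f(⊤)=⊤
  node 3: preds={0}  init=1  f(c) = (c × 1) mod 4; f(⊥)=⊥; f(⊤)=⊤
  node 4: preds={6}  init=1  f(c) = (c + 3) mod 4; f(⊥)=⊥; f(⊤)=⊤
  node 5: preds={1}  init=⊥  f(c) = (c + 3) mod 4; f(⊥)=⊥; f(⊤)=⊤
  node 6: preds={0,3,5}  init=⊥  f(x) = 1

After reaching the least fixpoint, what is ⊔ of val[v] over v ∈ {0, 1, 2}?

⊤

Iteration log — 13 steps:
  step 1. node 0  ⊔preds=1  new=⊤  old=2  +wl: 
  step 2. node 1  ⊔preds=⊤  new=⊤  old=⊥  +wl: 
  step 3. node 2  ⊔preds=⊤  new=⊤  old=0  +wl: 
  step 4. node 3  ⊔preds=⊤  new=⊤  old=1  +wl: 1
  step 5. node 4  ⊔preds=⊥  new=1  stable
  step 6. node 5  ⊔preds=⊤  new=⊤  old=⊥  +wl: 0
  step 7. node 6  ⊔preds=⊤  new=1  old=⊥  +wl: 4
  step 8. node 1  ⊔preds=⊤  new=⊤  stable
  step 9. node 0  ⊔preds=⊤  new=⊤  stable
  step 10. node 4  ⊔preds=1  new=⊤  old=1  +wl: 0,1,2
  step 11. node 0  ⊔preds=⊤  new=⊤  stable
  step 12. node 1  ⊔preds=⊤  new=⊤  stable
  step 13. node 2  ⊔preds=⊤  new=⊤  stable

Least fixpoint reached:
  node 0: ⊤
  node 1: ⊤
  node 2: ⊤
  node 3: ⊤
  node 4: ⊤
  node 5: ⊤
  node 6: 1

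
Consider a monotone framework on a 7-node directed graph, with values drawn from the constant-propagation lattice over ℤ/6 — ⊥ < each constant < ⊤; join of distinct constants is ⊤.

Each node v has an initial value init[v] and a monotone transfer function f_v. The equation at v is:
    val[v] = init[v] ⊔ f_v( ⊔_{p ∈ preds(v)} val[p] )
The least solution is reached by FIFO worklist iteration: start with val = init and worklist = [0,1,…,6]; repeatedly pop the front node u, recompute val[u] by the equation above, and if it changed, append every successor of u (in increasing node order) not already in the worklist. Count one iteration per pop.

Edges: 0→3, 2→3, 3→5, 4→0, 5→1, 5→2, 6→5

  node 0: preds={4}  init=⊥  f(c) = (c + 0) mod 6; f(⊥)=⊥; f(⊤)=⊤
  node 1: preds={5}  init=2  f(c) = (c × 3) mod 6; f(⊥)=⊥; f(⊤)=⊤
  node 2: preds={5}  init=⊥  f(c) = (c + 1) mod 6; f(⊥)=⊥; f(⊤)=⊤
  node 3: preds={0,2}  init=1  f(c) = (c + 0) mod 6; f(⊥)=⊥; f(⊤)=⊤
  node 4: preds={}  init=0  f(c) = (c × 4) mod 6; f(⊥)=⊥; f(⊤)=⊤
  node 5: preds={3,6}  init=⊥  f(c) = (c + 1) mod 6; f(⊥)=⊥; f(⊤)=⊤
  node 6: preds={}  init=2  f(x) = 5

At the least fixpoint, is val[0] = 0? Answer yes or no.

Iteration log — 11 steps:
  step 1. node 0  ⊔preds=0  new=0  old=⊥  +wl: 
  step 2. node 1  ⊔preds=⊥  new=2  stable
  step 3. node 2  ⊔preds=⊥  new=⊥  stable
  step 4. node 3  ⊔preds=0  new=⊤  old=1  +wl: 
  step 5. node 4  ⊔preds=⊥  new=0  stable
  step 6. node 5  ⊔preds=⊤  new=⊤  old=⊥  +wl: 1,2
  step 7. node 6  ⊔preds=⊥  new=⊤  old=2  +wl: 5
  step 8. node 1  ⊔preds=⊤  new=⊤  old=2  +wl: 
  step 9. node 2  ⊔preds=⊤  new=⊤  old=⊥  +wl: 3
  step 10. node 5  ⊔preds=⊤  new=⊤  stable
  step 11. node 3  ⊔preds=⊤  new=⊤  stable

Least fixpoint reached:
  node 0: 0
  node 1: ⊤
  node 2: ⊤
  node 3: ⊤
  node 4: 0
  node 5: ⊤
  node 6: ⊤

yes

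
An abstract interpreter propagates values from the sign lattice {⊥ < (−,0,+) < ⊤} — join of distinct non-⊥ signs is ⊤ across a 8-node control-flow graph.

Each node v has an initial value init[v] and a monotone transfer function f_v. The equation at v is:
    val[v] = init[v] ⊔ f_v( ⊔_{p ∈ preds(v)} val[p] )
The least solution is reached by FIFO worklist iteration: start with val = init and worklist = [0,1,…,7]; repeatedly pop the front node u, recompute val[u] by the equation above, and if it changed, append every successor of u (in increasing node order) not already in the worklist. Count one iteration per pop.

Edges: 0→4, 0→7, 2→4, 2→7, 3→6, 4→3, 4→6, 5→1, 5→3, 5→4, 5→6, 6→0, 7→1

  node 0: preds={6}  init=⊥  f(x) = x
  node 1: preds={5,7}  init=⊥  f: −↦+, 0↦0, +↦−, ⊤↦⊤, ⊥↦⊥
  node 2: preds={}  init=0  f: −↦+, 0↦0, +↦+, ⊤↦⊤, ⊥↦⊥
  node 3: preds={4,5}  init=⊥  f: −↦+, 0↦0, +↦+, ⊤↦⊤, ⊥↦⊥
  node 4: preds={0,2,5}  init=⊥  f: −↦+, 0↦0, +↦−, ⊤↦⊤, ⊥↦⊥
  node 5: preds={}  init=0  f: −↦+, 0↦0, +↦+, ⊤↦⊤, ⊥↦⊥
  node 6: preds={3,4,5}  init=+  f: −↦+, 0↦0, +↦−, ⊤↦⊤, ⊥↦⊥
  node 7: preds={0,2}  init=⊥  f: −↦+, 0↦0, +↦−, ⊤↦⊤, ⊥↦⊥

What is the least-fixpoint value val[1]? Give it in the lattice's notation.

Iteration log — 14 steps:
  step 1. node 0  ⊔preds=+  new=+  old=⊥  +wl: 
  step 2. node 1  ⊔preds=0  new=0  old=⊥  +wl: 
  step 3. node 2  ⊔preds=⊥  new=0  stable
  step 4. node 3  ⊔preds=0  new=0  old=⊥  +wl: 
  step 5. node 4  ⊔preds=⊤  new=⊤  old=⊥  +wl: 3
  step 6. node 5  ⊔preds=⊥  new=0  stable
  step 7. node 6  ⊔preds=⊤  new=⊤  old=+  +wl: 0
  step 8. node 7  ⊔preds=⊤  new=⊤  old=⊥  +wl: 1
  step 9. node 3  ⊔preds=⊤  new=⊤  old=0  +wl: 6
  step 10. node 0  ⊔preds=⊤  new=⊤  old=+  +wl: 4,7
  step 11. node 1  ⊔preds=⊤  new=⊤  old=0  +wl: 
  step 12. node 6  ⊔preds=⊤  new=⊤  stable
  step 13. node 4  ⊔preds=⊤  new=⊤  stable
  step 14. node 7  ⊔preds=⊤  new=⊤  stable

Least fixpoint reached:
  node 0: ⊤
  node 1: ⊤
  node 2: 0
  node 3: ⊤
  node 4: ⊤
  node 5: 0
  node 6: ⊤
  node 7: ⊤

⊤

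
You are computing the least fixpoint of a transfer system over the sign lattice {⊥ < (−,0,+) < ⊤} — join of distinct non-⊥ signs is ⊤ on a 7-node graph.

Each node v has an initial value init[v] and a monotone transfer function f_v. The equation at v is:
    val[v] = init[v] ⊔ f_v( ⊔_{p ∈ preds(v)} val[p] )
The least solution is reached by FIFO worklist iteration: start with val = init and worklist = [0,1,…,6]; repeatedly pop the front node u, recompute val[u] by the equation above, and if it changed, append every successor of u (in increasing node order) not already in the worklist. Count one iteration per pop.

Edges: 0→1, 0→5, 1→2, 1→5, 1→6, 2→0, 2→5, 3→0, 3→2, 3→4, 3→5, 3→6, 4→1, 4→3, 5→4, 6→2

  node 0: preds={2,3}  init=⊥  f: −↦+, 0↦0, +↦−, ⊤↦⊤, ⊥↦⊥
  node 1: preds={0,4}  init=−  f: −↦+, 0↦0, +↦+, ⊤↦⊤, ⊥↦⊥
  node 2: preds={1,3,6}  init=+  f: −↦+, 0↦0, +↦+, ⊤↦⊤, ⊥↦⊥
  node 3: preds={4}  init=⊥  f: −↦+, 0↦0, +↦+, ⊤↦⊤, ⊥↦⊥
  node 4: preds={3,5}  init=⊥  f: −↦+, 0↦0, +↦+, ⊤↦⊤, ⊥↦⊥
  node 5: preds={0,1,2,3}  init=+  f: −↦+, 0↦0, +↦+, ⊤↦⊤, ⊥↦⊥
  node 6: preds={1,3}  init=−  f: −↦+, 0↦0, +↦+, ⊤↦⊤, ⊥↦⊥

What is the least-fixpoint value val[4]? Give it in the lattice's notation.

⊤

Iteration log — 22 steps:
  step 1. node 0  ⊔preds=+  new=−  old=⊥  +wl: 
  step 2. node 1  ⊔preds=−  new=⊤  old=−  +wl: 
  step 3. node 2  ⊔preds=⊤  new=⊤  old=+  +wl: 0
  step 4. node 3  ⊔preds=⊥  new=⊥  stable
  step 5. node 4  ⊔preds=+  new=+  old=⊥  +wl: 1,3
  step 6. node 5  ⊔preds=⊤  new=⊤  old=+  +wl: 4
  step 7. node 6  ⊔preds=⊤  new=⊤  old=−  +wl: 2
  step 8. node 0  ⊔preds=⊤  new=⊤  old=−  +wl: 5
  step 9. node 1  ⊔preds=⊤  new=⊤  stable
  step 10. node 3  ⊔preds=+  new=+  old=⊥  +wl: 0,6
  step 11. node 4  ⊔preds=⊤  new=⊤  old=+  +wl: 1,3
  step 12. node 2  ⊔preds=⊤  new=⊤  stable
  step 13. node 5  ⊔preds=⊤  new=⊤  stable
  step 14. node 0  ⊔preds=⊤  new=⊤  stable
  step 15. node 6  ⊔preds=⊤  new=⊤  stable
  step 16. node 1  ⊔preds=⊤  new=⊤  stable
  step 17. node 3  ⊔preds=⊤  new=⊤  old=+  +wl: 0,2,4,5,6
  step 18. node 0  ⊔preds=⊤  new=⊤  stable
  step 19. node 2  ⊔preds=⊤  new=⊤  stable
  step 20. node 4  ⊔preds=⊤  new=⊤  stable
  step 21. node 5  ⊔preds=⊤  new=⊤  stable
  step 22. node 6  ⊔preds=⊤  new=⊤  stable

Least fixpoint reached:
  node 0: ⊤
  node 1: ⊤
  node 2: ⊤
  node 3: ⊤
  node 4: ⊤
  node 5: ⊤
  node 6: ⊤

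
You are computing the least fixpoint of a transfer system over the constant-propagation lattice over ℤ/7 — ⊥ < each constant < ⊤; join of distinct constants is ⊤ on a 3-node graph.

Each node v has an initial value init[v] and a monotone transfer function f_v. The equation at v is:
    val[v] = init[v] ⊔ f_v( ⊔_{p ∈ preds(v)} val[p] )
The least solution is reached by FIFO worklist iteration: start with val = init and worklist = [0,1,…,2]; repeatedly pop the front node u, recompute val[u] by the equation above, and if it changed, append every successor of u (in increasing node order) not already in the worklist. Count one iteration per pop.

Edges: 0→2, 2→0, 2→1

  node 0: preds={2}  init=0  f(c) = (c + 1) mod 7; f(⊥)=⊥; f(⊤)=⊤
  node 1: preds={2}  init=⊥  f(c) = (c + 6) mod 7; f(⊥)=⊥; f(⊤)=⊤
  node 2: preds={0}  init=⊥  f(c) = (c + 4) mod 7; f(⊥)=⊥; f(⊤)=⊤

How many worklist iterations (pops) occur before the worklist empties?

Worklist (8 pops):
  #1 pop 0: in=⊥ → 0 (no change)
  #2 pop 1: in=⊥ → ⊥ (no change)
  #3 pop 2: in=0 → 4 (was ⊥); enqueue [0,1]
  #4 pop 0: in=4 → ⊤ (was 0); enqueue [2]
  #5 pop 1: in=4 → 3 (was ⊥); enqueue []
  #6 pop 2: in=⊤ → ⊤ (was 4); enqueue [0,1]
  #7 pop 0: in=⊤ → ⊤ (no change)
  #8 pop 1: in=⊤ → ⊤ (was 3); enqueue []

Fixpoint:
  val[0] = ⊤
  val[1] = ⊤
  val[2] = ⊤

8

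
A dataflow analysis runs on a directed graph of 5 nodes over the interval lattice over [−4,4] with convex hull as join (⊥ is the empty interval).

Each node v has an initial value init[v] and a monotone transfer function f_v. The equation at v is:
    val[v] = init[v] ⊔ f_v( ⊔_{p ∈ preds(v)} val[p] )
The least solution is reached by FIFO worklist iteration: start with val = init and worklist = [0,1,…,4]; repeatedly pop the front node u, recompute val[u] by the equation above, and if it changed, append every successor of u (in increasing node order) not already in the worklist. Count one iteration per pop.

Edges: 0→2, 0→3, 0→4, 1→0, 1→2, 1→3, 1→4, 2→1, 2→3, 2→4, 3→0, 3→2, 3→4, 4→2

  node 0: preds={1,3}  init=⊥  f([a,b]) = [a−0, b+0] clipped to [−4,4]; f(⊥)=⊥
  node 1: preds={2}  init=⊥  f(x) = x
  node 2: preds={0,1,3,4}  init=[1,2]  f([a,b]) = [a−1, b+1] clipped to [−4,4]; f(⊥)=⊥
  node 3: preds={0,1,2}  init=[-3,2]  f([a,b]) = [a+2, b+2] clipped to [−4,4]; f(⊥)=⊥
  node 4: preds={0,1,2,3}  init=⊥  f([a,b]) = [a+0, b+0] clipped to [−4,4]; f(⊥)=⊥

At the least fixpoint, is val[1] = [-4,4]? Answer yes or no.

Worklist (16 pops):
  #1 pop 0: in=[-3,2] → [-3,2] (was ⊥); enqueue []
  #2 pop 1: in=[1,2] → [1,2] (was ⊥); enqueue [0]
  #3 pop 2: in=[-3,2] → [-4,3] (was [1,2]); enqueue [1]
  #4 pop 3: in=[-4,3] → [-3,4] (was [-3,2]); enqueue [2]
  #5 pop 4: in=[-4,4] → [-4,4] (was ⊥); enqueue []
  #6 pop 0: in=[-3,4] → [-3,4] (was [-3,2]); enqueue [3,4]
  #7 pop 1: in=[-4,3] → [-4,3] (was [1,2]); enqueue [0]
  #8 pop 2: in=[-4,4] → [-4,4] (was [-4,3]); enqueue [1]
  #9 pop 3: in=[-4,4] → [-3,4] (no change)
  #10 pop 4: in=[-4,4] → [-4,4] (no change)
  #11 pop 0: in=[-4,4] → [-4,4] (was [-3,4]); enqueue [2,3,4]
  #12 pop 1: in=[-4,4] → [-4,4] (was [-4,3]); enqueue [0]
  #13 pop 2: in=[-4,4] → [-4,4] (no change)
  #14 pop 3: in=[-4,4] → [-3,4] (no change)
  #15 pop 4: in=[-4,4] → [-4,4] (no change)
  #16 pop 0: in=[-4,4] → [-4,4] (no change)

Fixpoint:
  val[0] = [-4,4]
  val[1] = [-4,4]
  val[2] = [-4,4]
  val[3] = [-3,4]
  val[4] = [-4,4]

yes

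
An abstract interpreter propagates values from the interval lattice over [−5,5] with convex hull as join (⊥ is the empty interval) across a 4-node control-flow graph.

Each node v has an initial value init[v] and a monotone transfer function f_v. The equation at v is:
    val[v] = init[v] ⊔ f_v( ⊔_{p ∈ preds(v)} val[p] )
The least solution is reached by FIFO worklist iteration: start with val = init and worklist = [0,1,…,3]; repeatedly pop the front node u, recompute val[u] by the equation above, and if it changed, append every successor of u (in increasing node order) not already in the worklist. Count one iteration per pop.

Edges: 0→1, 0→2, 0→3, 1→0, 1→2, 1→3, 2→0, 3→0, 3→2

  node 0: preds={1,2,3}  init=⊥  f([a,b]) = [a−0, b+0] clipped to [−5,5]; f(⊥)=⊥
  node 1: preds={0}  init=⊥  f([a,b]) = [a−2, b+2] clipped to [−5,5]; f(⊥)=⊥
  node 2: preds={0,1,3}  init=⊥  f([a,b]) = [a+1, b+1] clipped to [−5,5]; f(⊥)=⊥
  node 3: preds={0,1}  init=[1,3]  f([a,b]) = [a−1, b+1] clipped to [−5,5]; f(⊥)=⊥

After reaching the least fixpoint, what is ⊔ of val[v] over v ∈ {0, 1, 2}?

[-5,5]

Trace (14 dequeues):
  [1] u=0 | in [1,3] | out [1,3] | prev ⊥ | push {}
  [2] u=1 | in [1,3] | out [-1,5] | prev ⊥ | push {0}
  [3] u=2 | in [-1,5] | out [0,5] | prev ⊥ | push {}
  [4] u=3 | in [-1,5] | out [-2,5] | prev [1,3] | push {2}
  [5] u=0 | in [-2,5] | out [-2,5] | prev [1,3] | push {1,3}
  [6] u=2 | in [-2,5] | out [-1,5] | prev [0,5] | push {0}
  [7] u=1 | in [-2,5] | out [-4,5] | prev [-1,5] | push {2}
  [8] u=3 | in [-4,5] | out [-5,5] | prev [-2,5] | push {}
  [9] u=0 | in [-5,5] | out [-5,5] | prev [-2,5] | push {1,3}
  [10] u=2 | in [-5,5] | out [-4,5] | prev [-1,5] | push {0}
  [11] u=1 | in [-5,5] | out [-5,5] | prev [-4,5] | push {2}
  [12] u=3 | in [-5,5] | out [-5,5] | ==
  [13] u=0 | in [-5,5] | out [-5,5] | ==
  [14] u=2 | in [-5,5] | out [-4,5] | ==

Converged values:
  [0] [-5,5]
  [1] [-5,5]
  [2] [-4,5]
  [3] [-5,5]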